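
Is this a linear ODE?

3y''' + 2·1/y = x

No. Nonlinear (1/y term)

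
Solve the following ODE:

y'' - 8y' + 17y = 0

Characteristic equation: r² - 8r + 17 = 0
Roots: r = 4 ± i (complex conjugates)
General solution: y = e^(4x)(C₁cos(x) + C₂sin(x))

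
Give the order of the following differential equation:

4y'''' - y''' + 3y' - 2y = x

The order is 4 (highest derivative is of order 4).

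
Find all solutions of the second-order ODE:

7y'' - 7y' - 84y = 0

Characteristic equation: 7r² - 7r - 84 = 0
Divide by 7: r² - r - 12 = 0
Roots: r = 4, -3 (distinct real)
General solution: y = C₁e^(4x) + C₂e^(-3x)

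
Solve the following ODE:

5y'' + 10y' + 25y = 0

Characteristic equation: 5r² + 10r + 25 = 0
Divide by 5: r² + 2r + 5 = 0
Roots: r = -1 ± 2i (complex conjugates)
General solution: y = e^(-x)(C₁cos(2x) + C₂sin(2x))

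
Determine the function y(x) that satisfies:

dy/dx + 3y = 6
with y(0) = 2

General solution: y = 2 + Ce^(-3x)
Applying y(0) = 2: C = 2 - 2 = 0
Particular solution: y = 2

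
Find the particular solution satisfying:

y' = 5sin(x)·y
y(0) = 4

General solution: y = Ce^(-5cos(x))
Applying IC y(0) = 4:
Particular solution: y = 4e^(5(1-cos(x)))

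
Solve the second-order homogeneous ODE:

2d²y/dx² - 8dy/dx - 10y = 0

Characteristic equation: 2r² - 8r - 10 = 0
Divide by 2: r² - 4r - 5 = 0
Roots: r = 5, -1 (distinct real)
General solution: y = C₁e^(5x) + C₂e^(-x)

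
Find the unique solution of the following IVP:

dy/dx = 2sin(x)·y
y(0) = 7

General solution: y = Ce^(-2cos(x))
Applying IC y(0) = 7:
Particular solution: y = 7e^(2(1-cos(x)))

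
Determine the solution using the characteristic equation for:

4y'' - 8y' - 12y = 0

Characteristic equation: 4r² - 8r - 12 = 0
Divide by 4: r² - 2r - 3 = 0
Roots: r = 3, -1 (distinct real)
General solution: y = C₁e^(3x) + C₂e^(-x)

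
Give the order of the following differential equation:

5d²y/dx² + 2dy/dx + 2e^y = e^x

The order is 2 (highest derivative is of order 2).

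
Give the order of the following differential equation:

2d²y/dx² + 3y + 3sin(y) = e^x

The order is 2 (highest derivative is of order 2).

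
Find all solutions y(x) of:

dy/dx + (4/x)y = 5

Using integrating factor method:

General solution: y = x + Cx^(-4)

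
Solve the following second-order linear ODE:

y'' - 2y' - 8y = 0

Characteristic equation: r² - 2r - 8 = 0
Roots: r = 4, -2 (distinct real)
General solution: y = C₁e^(4x) + C₂e^(-2x)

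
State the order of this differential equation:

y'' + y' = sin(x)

The order is 2 (highest derivative is of order 2).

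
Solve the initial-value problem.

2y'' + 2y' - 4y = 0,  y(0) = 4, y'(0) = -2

General solution: y = C₁e^x + C₂e^(-2x)
Applying ICs: C₁ = 2, C₂ = 2
Particular solution: y = 2e^x + 2e^(-2x)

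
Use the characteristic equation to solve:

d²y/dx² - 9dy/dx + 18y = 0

Characteristic equation: r² - 9r + 18 = 0
Roots: r = 6, 3 (distinct real)
General solution: y = C₁e^(6x) + C₂e^(3x)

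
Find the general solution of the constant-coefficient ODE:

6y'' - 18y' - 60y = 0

Characteristic equation: 6r² - 18r - 60 = 0
Divide by 6: r² - 3r - 10 = 0
Roots: r = 5, -2 (distinct real)
General solution: y = C₁e^(5x) + C₂e^(-2x)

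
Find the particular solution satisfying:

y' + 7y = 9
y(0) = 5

General solution: y = 9/7 + Ce^(-7x)
Applying y(0) = 5: C = 5 - 9/7 = 26/7
Particular solution: y = 9/7 + (26/7)e^(-7x)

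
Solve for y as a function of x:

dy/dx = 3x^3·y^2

Separating variables and integrating:
-1/y = 3x^4/4 + C

General solution: y^-1 = (-3/4)x^4 + C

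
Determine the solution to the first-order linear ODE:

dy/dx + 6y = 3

Using integrating factor method:

General solution: y = 1/2 + Ce^(-6x)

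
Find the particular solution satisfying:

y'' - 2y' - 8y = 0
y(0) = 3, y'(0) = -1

General solution: y = C₁e^(4x) + C₂e^(-2x)
Applying ICs: C₁ = 5/6, C₂ = 13/6
Particular solution: y = (5/6)e^(4x) + (13/6)e^(-2x)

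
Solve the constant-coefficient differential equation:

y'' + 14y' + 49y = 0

Characteristic equation: r² + 14r + 49 = 0
Factored: (r + 7)² = 0
Repeated root: r = -7
General solution: y = (C₁ + C₂x)e^(-7x)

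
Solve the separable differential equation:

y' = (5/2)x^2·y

Separating variables and integrating:
ln|y| = 5x^3/6 + C

General solution: y = Ce^(5x^3/6)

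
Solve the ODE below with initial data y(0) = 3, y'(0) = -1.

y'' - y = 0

General solution: y = C₁e^x + C₂e^(-x)
Applying ICs: C₁ = 1, C₂ = 2
Particular solution: y = e^x + 2e^(-x)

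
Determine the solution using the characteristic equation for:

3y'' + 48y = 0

Characteristic equation: 3r² + 48 = 0
Divide by 3: r² + 16 = 0
Roots: r = ±4i (complex conjugates)
General solution: y = C₁cos(4x) + C₂sin(4x)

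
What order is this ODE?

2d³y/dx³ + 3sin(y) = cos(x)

The order is 3 (highest derivative is of order 3).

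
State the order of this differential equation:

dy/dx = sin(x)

The order is 1 (highest derivative is of order 1).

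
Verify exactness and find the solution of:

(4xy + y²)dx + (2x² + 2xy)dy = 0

Verify exactness: ∂M/∂y = ∂N/∂x ✓
Find F(x,y) such that ∂F/∂x = M, ∂F/∂y = N
Solution: 2x²y + xy² = C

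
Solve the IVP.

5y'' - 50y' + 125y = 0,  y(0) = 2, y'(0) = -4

General solution: y = (C₁ + C₂x)e^(5x)
Repeated root r = 5
Applying ICs: C₁ = 2, C₂ = -14
Particular solution: y = (2 - 14x)e^(5x)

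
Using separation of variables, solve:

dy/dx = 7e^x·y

Separating variables and integrating:
ln|y| = 7e^x + C

General solution: y = Ce^(7e^x)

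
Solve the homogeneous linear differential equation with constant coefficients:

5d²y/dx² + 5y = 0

Characteristic equation: 5r² + 5 = 0
Divide by 5: r² + 1 = 0
Roots: r = ±i (complex conjugates)
General solution: y = C₁cos(x) + C₂sin(x)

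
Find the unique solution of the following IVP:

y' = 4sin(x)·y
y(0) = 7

General solution: y = Ce^(-4cos(x))
Applying IC y(0) = 7:
Particular solution: y = 7e^(4(1-cos(x)))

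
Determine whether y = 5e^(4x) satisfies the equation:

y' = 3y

Verification:
y = 5e^(4x)
y' = 20e^(4x)
But 3y = 15e^(4x)
y' ≠ 3y — the derivative does not match

No, it is not a solution.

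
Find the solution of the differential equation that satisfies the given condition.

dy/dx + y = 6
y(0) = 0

General solution: y = 6 + Ce^(-x)
Applying y(0) = 0: C = 0 - 6 = -6
Particular solution: y = 6 - 6e^(-x)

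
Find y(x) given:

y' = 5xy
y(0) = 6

General solution: y = Ce^(5x²/2)
Applying IC y(0) = 6:
Particular solution: y = 6e^(5x²/2)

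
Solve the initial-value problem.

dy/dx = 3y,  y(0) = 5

General solution: y = Ce^(3x)
Applying IC y(0) = 5:
Particular solution: y = 5e^(3x)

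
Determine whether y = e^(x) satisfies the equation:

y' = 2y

Verification:
y = e^(x)
y' = e^(x)
But 2y = 2e^(x)
y' ≠ 2y — the derivative does not match

No, it is not a solution.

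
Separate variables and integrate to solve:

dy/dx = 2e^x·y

Separating variables and integrating:
ln|y| = 2e^x + C

General solution: y = Ce^(2e^x)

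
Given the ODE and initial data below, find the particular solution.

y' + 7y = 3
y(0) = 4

General solution: y = 3/7 + Ce^(-7x)
Applying y(0) = 4: C = 4 - 3/7 = 25/7
Particular solution: y = 3/7 + (25/7)e^(-7x)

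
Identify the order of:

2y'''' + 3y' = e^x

The order is 4 (highest derivative is of order 4).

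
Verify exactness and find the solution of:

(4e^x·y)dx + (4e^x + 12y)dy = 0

Verify exactness: ∂M/∂y = ∂N/∂x ✓
Find F(x,y) such that ∂F/∂x = M, ∂F/∂y = N
Solution: 4e^x·y + 6y² = C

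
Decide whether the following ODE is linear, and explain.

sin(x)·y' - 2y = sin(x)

Linear (y and its derivatives appear to the first power only, no products of y terms)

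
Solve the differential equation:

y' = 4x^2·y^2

Separating variables and integrating:
-1/y = 4x^3/3 + C

General solution: y^-1 = (-4/3)x^3 + C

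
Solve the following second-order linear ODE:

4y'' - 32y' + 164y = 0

Characteristic equation: 4r² - 32r + 164 = 0
Divide by 4: r² - 8r + 41 = 0
Roots: r = 4 ± 5i (complex conjugates)
General solution: y = e^(4x)(C₁cos(5x) + C₂sin(5x))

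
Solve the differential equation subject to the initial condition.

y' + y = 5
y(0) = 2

General solution: y = 5 + Ce^(-x)
Applying y(0) = 2: C = 2 - 5 = -3
Particular solution: y = 5 - 3e^(-x)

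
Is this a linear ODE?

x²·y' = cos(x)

Yes. Linear (y and its derivatives appear to the first power only, no products of y terms)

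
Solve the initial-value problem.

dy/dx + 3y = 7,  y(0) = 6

General solution: y = 7/3 + Ce^(-3x)
Applying y(0) = 6: C = 6 - 7/3 = 11/3
Particular solution: y = 7/3 + (11/3)e^(-3x)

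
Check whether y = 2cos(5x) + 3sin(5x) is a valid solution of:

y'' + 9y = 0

Verification:
y'' = -50cos(5x) - 75sin(5x)
y'' + 9y ≠ 0 (frequency mismatch: got 25 instead of 9)

No, it is not a solution.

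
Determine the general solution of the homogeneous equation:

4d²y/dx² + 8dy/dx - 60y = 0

Characteristic equation: 4r² + 8r - 60 = 0
Divide by 4: r² + 2r - 15 = 0
Roots: r = 3, -5 (distinct real)
General solution: y = C₁e^(3x) + C₂e^(-5x)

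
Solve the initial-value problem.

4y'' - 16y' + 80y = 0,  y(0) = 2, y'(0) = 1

General solution: y = e^(2x)(C₁cos(4x) + C₂sin(4x))
Complex roots r = 2 ± 4i
Applying ICs: C₁ = 2, C₂ = -3/4
Particular solution: y = e^(2x)(2cos(4x) - (3/4)sin(4x))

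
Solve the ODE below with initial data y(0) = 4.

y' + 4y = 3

General solution: y = 3/4 + Ce^(-4x)
Applying y(0) = 4: C = 4 - 3/4 = 13/4
Particular solution: y = 3/4 + (13/4)e^(-4x)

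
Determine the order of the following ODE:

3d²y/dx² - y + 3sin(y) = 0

The order is 2 (highest derivative is of order 2).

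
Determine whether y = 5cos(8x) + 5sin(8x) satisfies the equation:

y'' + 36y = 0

Verification:
y'' = -320cos(8x) - 320sin(8x)
y'' + 36y ≠ 0 (frequency mismatch: got 64 instead of 36)

No, it is not a solution.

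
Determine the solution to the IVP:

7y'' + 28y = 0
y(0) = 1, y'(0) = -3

General solution: y = C₁cos(2x) + C₂sin(2x)
Complex roots r = ±2i
Applying ICs: C₁ = 1, C₂ = -3/2
Particular solution: y = cos(2x) - (3/2)sin(2x)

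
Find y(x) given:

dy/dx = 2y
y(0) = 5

General solution: y = Ce^(2x)
Applying IC y(0) = 5:
Particular solution: y = 5e^(2x)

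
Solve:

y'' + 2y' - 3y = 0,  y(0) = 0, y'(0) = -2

General solution: y = C₁e^x + C₂e^(-3x)
Applying ICs: C₁ = -1/2, C₂ = 1/2
Particular solution: y = -(1/2)e^x + (1/2)e^(-3x)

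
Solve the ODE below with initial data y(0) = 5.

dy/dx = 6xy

General solution: y = Ce^(3x²)
Applying IC y(0) = 5:
Particular solution: y = 5e^(3x²)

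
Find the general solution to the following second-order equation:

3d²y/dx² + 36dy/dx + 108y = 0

Characteristic equation: 3r² + 36r + 108 = 0
Divide by 3: r² + 12r + 36 = 0
Factored: (r + 6)² = 0
Repeated root: r = -6
General solution: y = (C₁ + C₂x)e^(-6x)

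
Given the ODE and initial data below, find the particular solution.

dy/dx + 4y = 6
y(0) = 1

General solution: y = 3/2 + Ce^(-4x)
Applying y(0) = 1: C = 1 - 3/2 = -1/2
Particular solution: y = 3/2 - (1/2)e^(-4x)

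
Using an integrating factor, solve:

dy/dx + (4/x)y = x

Using integrating factor method:

General solution: y = (1/6)x^2 + Cx^(-4)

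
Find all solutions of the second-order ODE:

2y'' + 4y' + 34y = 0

Characteristic equation: 2r² + 4r + 34 = 0
Divide by 2: r² + 2r + 17 = 0
Roots: r = -1 ± 4i (complex conjugates)
General solution: y = e^(-x)(C₁cos(4x) + C₂sin(4x))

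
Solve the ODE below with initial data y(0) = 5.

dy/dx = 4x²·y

General solution: y = Ce^(4x³/3)
Applying IC y(0) = 5:
Particular solution: y = 5e^(4x³/3)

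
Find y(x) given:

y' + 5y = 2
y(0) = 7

General solution: y = 2/5 + Ce^(-5x)
Applying y(0) = 7: C = 7 - 2/5 = 33/5
Particular solution: y = 2/5 + (33/5)e^(-5x)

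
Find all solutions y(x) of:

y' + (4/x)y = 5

Using integrating factor method:

General solution: y = x + Cx^(-4)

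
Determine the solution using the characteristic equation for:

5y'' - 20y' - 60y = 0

Characteristic equation: 5r² - 20r - 60 = 0
Divide by 5: r² - 4r - 12 = 0
Roots: r = 6, -2 (distinct real)
General solution: y = C₁e^(6x) + C₂e^(-2x)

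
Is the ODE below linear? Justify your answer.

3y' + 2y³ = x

No. Nonlinear (y³ term)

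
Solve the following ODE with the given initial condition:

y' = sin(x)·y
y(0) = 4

General solution: y = Ce^(-cos(x))
Applying IC y(0) = 4:
Particular solution: y = 4e^(1-cos(x))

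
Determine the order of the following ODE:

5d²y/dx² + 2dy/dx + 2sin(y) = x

The order is 2 (highest derivative is of order 2).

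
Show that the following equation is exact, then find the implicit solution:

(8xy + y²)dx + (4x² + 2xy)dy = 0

Verify exactness: ∂M/∂y = ∂N/∂x ✓
Find F(x,y) such that ∂F/∂x = M, ∂F/∂y = N
Solution: 4x²y + xy² = C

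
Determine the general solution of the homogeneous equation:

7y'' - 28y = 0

Characteristic equation: 7r² - 28 = 0
Divide by 7: r² - 4 = 0
Roots: r = 2, -2 (distinct real)
General solution: y = C₁e^(2x) + C₂e^(-2x)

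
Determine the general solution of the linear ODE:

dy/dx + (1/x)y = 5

Using integrating factor method:

General solution: y = (5/2)x + C/x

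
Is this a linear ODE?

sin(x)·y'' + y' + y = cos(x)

Yes. Linear (y and its derivatives appear to the first power only, no products of y terms)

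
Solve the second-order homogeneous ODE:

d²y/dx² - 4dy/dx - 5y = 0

Characteristic equation: r² - 4r - 5 = 0
Roots: r = 5, -1 (distinct real)
General solution: y = C₁e^(5x) + C₂e^(-x)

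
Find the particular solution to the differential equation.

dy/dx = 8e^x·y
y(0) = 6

General solution: y = Ce^(8e^x)
Applying IC y(0) = 6:
Particular solution: y = 6e^(8(e^x - 1))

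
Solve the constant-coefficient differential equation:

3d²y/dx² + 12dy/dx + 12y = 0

Characteristic equation: 3r² + 12r + 12 = 0
Divide by 3: r² + 4r + 4 = 0
Factored: (r + 2)² = 0
Repeated root: r = -2
General solution: y = (C₁ + C₂x)e^(-2x)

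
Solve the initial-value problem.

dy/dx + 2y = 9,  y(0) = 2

General solution: y = 9/2 + Ce^(-2x)
Applying y(0) = 2: C = 2 - 9/2 = -5/2
Particular solution: y = 9/2 - (5/2)e^(-2x)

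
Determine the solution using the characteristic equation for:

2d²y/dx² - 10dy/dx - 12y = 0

Characteristic equation: 2r² - 10r - 12 = 0
Divide by 2: r² - 5r - 6 = 0
Roots: r = 6, -1 (distinct real)
General solution: y = C₁e^(6x) + C₂e^(-x)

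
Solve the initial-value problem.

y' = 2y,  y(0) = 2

General solution: y = Ce^(2x)
Applying IC y(0) = 2:
Particular solution: y = 2e^(2x)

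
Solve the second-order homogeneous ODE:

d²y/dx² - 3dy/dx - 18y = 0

Characteristic equation: r² - 3r - 18 = 0
Roots: r = 6, -3 (distinct real)
General solution: y = C₁e^(6x) + C₂e^(-3x)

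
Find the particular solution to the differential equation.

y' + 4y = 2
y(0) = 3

General solution: y = 1/2 + Ce^(-4x)
Applying y(0) = 3: C = 3 - 1/2 = 5/2
Particular solution: y = 1/2 + (5/2)e^(-4x)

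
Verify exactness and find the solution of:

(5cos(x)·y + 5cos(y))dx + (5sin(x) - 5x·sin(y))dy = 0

Verify exactness: ∂M/∂y = ∂N/∂x ✓
Find F(x,y) such that ∂F/∂x = M, ∂F/∂y = N
Solution: 5sin(x)·y + 5x·cos(y) = C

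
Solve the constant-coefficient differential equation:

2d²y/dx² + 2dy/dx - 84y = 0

Characteristic equation: 2r² + 2r - 84 = 0
Divide by 2: r² + r - 42 = 0
Roots: r = 6, -7 (distinct real)
General solution: y = C₁e^(6x) + C₂e^(-7x)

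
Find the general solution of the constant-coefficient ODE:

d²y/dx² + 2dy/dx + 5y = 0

Characteristic equation: r² + 2r + 5 = 0
Roots: r = -1 ± 2i (complex conjugates)
General solution: y = e^(-x)(C₁cos(2x) + C₂sin(2x))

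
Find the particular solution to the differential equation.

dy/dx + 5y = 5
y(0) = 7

General solution: y = 1 + Ce^(-5x)
Applying y(0) = 7: C = 7 - 1 = 6
Particular solution: y = 1 + 6e^(-5x)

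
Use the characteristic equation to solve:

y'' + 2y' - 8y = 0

Characteristic equation: r² + 2r - 8 = 0
Roots: r = 2, -4 (distinct real)
General solution: y = C₁e^(2x) + C₂e^(-4x)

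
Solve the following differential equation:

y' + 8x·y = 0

Using integrating factor method:

General solution: y = Ce^(-4x^2)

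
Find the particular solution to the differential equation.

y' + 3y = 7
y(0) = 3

General solution: y = 7/3 + Ce^(-3x)
Applying y(0) = 3: C = 3 - 7/3 = 2/3
Particular solution: y = 7/3 + (2/3)e^(-3x)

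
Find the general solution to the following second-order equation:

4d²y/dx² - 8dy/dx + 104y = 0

Characteristic equation: 4r² - 8r + 104 = 0
Divide by 4: r² - 2r + 26 = 0
Roots: r = 1 ± 5i (complex conjugates)
General solution: y = e^x(C₁cos(5x) + C₂sin(5x))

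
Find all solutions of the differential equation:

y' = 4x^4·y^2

Separating variables and integrating:
-1/y = 4x^5/5 + C

General solution: y^-1 = (-4/5)x^5 + C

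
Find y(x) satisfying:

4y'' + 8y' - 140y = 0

Characteristic equation: 4r² + 8r - 140 = 0
Divide by 4: r² + 2r - 35 = 0
Roots: r = 5, -7 (distinct real)
General solution: y = C₁e^(5x) + C₂e^(-7x)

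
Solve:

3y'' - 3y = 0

Characteristic equation: 3r² - 3 = 0
Divide by 3: r² - 1 = 0
Roots: r = 1, -1 (distinct real)
General solution: y = C₁e^x + C₂e^(-x)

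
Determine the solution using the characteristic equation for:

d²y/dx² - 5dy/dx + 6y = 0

Characteristic equation: r² - 5r + 6 = 0
Roots: r = 3, 2 (distinct real)
General solution: y = C₁e^(3x) + C₂e^(2x)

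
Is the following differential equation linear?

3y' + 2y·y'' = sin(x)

No. Nonlinear (y·y'' term)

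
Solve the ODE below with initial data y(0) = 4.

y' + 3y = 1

General solution: y = 1/3 + Ce^(-3x)
Applying y(0) = 4: C = 4 - 1/3 = 11/3
Particular solution: y = 1/3 + (11/3)e^(-3x)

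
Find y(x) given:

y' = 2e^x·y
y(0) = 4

General solution: y = Ce^(2e^x)
Applying IC y(0) = 4:
Particular solution: y = 4e^(2(e^x - 1))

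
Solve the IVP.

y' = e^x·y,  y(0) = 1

General solution: y = Ce^(e^x)
Applying IC y(0) = 1:
Particular solution: y = e^(e^x - 1)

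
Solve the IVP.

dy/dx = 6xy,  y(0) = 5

General solution: y = Ce^(3x²)
Applying IC y(0) = 5:
Particular solution: y = 5e^(3x²)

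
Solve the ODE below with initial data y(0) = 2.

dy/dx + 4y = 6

General solution: y = 3/2 + Ce^(-4x)
Applying y(0) = 2: C = 2 - 3/2 = 1/2
Particular solution: y = 3/2 + (1/2)e^(-4x)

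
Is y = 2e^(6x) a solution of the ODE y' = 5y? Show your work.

Verification:
y = 2e^(6x)
y' = 12e^(6x)
But 5y = 10e^(6x)
y' ≠ 5y — the derivative does not match

No, it is not a solution.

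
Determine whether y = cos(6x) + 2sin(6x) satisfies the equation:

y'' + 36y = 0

Verification:
y'' = -36cos(6x) - 72sin(6x)
y'' + 36y = 0 ✓

Yes, it is a solution.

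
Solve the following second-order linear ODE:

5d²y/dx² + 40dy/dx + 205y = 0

Characteristic equation: 5r² + 40r + 205 = 0
Divide by 5: r² + 8r + 41 = 0
Roots: r = -4 ± 5i (complex conjugates)
General solution: y = e^(-4x)(C₁cos(5x) + C₂sin(5x))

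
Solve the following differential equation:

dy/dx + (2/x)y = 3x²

Using integrating factor method:

General solution: y = (3/5)x^3 + Cx^(-2)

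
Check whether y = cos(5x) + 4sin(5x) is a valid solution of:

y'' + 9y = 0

Verification:
y'' = -25cos(5x) - 100sin(5x)
y'' + 9y ≠ 0 (frequency mismatch: got 25 instead of 9)

No, it is not a solution.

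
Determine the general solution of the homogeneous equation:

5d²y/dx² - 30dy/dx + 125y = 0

Characteristic equation: 5r² - 30r + 125 = 0
Divide by 5: r² - 6r + 25 = 0
Roots: r = 3 ± 4i (complex conjugates)
General solution: y = e^(3x)(C₁cos(4x) + C₂sin(4x))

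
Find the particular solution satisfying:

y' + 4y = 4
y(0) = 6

General solution: y = 1 + Ce^(-4x)
Applying y(0) = 6: C = 6 - 1 = 5
Particular solution: y = 1 + 5e^(-4x)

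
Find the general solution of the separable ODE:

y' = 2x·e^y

Separating variables and integrating:
-e^(-y) = x² + C

General solution: y = -ln(C - x²)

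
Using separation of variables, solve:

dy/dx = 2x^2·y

Separating variables and integrating:
ln|y| = 2x^3/3 + C

General solution: y = Ce^(2x^3/3)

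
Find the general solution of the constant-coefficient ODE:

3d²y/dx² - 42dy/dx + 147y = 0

Characteristic equation: 3r² - 42r + 147 = 0
Divide by 3: r² - 14r + 49 = 0
Factored: (r - 7)² = 0
Repeated root: r = 7
General solution: y = (C₁ + C₂x)e^(7x)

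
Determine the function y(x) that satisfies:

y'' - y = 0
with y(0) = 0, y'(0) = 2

General solution: y = C₁e^x + C₂e^(-x)
Applying ICs: C₁ = 1, C₂ = -1
Particular solution: y = e^x - e^(-x)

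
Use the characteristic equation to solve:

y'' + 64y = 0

Characteristic equation: r² + 64 = 0
Roots: r = ±8i (complex conjugates)
General solution: y = C₁cos(8x) + C₂sin(8x)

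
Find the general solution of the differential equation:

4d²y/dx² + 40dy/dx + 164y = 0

Characteristic equation: 4r² + 40r + 164 = 0
Divide by 4: r² + 10r + 41 = 0
Roots: r = -5 ± 4i (complex conjugates)
General solution: y = e^(-5x)(C₁cos(4x) + C₂sin(4x))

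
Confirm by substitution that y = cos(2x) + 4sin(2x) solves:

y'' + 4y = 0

Verification:
y'' = -4cos(2x) - 16sin(2x)
y'' + 4y = 0 ✓

Yes, it is a solution.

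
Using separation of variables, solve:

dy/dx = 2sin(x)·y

Separating variables and integrating:
ln|y| = -2cos(x) + C

General solution: y = Ce^(-2cos(x))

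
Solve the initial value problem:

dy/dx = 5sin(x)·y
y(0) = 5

General solution: y = Ce^(-5cos(x))
Applying IC y(0) = 5:
Particular solution: y = 5e^(5(1-cos(x)))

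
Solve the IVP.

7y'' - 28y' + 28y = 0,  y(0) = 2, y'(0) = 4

General solution: y = (C₁ + C₂x)e^(2x)
Repeated root r = 2
Applying ICs: C₁ = 2, C₂ = 0
Particular solution: y = 2e^(2x)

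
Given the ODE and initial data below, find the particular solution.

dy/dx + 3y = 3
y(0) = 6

General solution: y = 1 + Ce^(-3x)
Applying y(0) = 6: C = 6 - 1 = 5
Particular solution: y = 1 + 5e^(-3x)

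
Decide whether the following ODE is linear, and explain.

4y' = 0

Linear (y and its derivatives appear to the first power only, no products of y terms)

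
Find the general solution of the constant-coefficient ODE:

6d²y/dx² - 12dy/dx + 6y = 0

Characteristic equation: 6r² - 12r + 6 = 0
Divide by 6: r² - 2r + 1 = 0
Factored: (r - 1)² = 0
Repeated root: r = 1
General solution: y = (C₁ + C₂x)e^x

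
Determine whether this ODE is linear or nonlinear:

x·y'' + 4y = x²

Linear (y and its derivatives appear to the first power only, no products of y terms)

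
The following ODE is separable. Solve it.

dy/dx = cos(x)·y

Separating variables and integrating:
ln|y| = sin(x) + C

General solution: y = Ce^(sin(x))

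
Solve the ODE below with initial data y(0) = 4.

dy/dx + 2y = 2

General solution: y = 1 + Ce^(-2x)
Applying y(0) = 4: C = 4 - 1 = 3
Particular solution: y = 1 + 3e^(-2x)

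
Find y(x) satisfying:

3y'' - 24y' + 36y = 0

Characteristic equation: 3r² - 24r + 36 = 0
Divide by 3: r² - 8r + 12 = 0
Roots: r = 2, 6 (distinct real)
General solution: y = C₁e^(2x) + C₂e^(6x)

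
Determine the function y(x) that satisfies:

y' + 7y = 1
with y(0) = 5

General solution: y = 1/7 + Ce^(-7x)
Applying y(0) = 5: C = 5 - 1/7 = 34/7
Particular solution: y = 1/7 + (34/7)e^(-7x)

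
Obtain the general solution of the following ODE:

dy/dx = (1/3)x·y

Separating variables and integrating:
ln|y| = x^2/6 + C

General solution: y = Ce^(x^2/6)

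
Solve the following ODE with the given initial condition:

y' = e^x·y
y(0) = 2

General solution: y = Ce^(e^x)
Applying IC y(0) = 2:
Particular solution: y = 2e^(e^x - 1)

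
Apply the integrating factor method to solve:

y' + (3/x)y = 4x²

Using integrating factor method:

General solution: y = (2/3)x^3 + Cx^(-3)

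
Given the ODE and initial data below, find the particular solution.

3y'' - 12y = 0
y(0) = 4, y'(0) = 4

General solution: y = C₁e^(2x) + C₂e^(-2x)
Applying ICs: C₁ = 3, C₂ = 1
Particular solution: y = 3e^(2x) + e^(-2x)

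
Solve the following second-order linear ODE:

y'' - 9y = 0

Characteristic equation: r² - 9 = 0
Roots: r = 3, -3 (distinct real)
General solution: y = C₁e^(3x) + C₂e^(-3x)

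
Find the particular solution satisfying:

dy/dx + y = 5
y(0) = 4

General solution: y = 5 + Ce^(-x)
Applying y(0) = 4: C = 4 - 5 = -1
Particular solution: y = 5 - e^(-x)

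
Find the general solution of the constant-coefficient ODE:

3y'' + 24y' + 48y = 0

Characteristic equation: 3r² + 24r + 48 = 0
Divide by 3: r² + 8r + 16 = 0
Factored: (r + 4)² = 0
Repeated root: r = -4
General solution: y = (C₁ + C₂x)e^(-4x)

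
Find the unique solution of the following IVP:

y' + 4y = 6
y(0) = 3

General solution: y = 3/2 + Ce^(-4x)
Applying y(0) = 3: C = 3 - 3/2 = 3/2
Particular solution: y = 3/2 + (3/2)e^(-4x)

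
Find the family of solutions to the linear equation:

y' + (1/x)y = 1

Using integrating factor method:

General solution: y = (1/2)x + C/x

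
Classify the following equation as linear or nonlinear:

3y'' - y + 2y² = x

Nonlinear (y² term)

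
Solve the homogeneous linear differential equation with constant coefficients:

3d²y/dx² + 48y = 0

Characteristic equation: 3r² + 48 = 0
Divide by 3: r² + 16 = 0
Roots: r = ±4i (complex conjugates)
General solution: y = C₁cos(4x) + C₂sin(4x)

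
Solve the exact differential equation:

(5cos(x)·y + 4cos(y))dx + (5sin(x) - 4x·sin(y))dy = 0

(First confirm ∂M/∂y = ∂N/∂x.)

Verify exactness: ∂M/∂y = ∂N/∂x ✓
Find F(x,y) such that ∂F/∂x = M, ∂F/∂y = N
Solution: 5sin(x)·y + 4x·cos(y) = C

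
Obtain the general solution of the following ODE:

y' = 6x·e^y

Separating variables and integrating:
-e^(-y) = 3x² + C

General solution: y = -ln(C - 3x²)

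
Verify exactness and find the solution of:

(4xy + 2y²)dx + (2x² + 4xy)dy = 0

Verify exactness: ∂M/∂y = ∂N/∂x ✓
Find F(x,y) such that ∂F/∂x = M, ∂F/∂y = N
Solution: 2x²y + 2xy² = C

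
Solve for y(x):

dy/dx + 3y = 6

Using integrating factor method:

General solution: y = 2 + Ce^(-3x)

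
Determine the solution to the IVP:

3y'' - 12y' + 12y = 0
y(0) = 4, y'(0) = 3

General solution: y = (C₁ + C₂x)e^(2x)
Repeated root r = 2
Applying ICs: C₁ = 4, C₂ = -5
Particular solution: y = (4 - 5x)e^(2x)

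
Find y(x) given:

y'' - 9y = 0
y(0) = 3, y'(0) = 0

General solution: y = C₁e^(3x) + C₂e^(-3x)
Applying ICs: C₁ = 3/2, C₂ = 3/2
Particular solution: y = (3/2)e^(3x) + (3/2)e^(-3x)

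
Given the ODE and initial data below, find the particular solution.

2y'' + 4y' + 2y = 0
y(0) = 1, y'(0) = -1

General solution: y = (C₁ + C₂x)e^(-x)
Repeated root r = -1
Applying ICs: C₁ = 1, C₂ = 0
Particular solution: y = e^(-x)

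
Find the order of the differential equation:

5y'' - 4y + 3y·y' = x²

The order is 2 (highest derivative is of order 2).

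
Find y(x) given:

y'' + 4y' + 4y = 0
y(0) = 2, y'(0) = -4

General solution: y = (C₁ + C₂x)e^(-2x)
Repeated root r = -2
Applying ICs: C₁ = 2, C₂ = 0
Particular solution: y = 2e^(-2x)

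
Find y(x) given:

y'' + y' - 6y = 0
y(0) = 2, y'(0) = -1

General solution: y = C₁e^(2x) + C₂e^(-3x)
Applying ICs: C₁ = 1, C₂ = 1
Particular solution: y = e^(2x) + e^(-3x)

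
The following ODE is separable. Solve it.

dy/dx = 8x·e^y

Separating variables and integrating:
-e^(-y) = 4x² + C

General solution: y = -ln(C - 4x²)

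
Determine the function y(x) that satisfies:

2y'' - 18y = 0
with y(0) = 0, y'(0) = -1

General solution: y = C₁e^(3x) + C₂e^(-3x)
Applying ICs: C₁ = -1/6, C₂ = 1/6
Particular solution: y = -(1/6)e^(3x) + (1/6)e^(-3x)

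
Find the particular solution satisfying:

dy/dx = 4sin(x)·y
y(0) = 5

General solution: y = Ce^(-4cos(x))
Applying IC y(0) = 5:
Particular solution: y = 5e^(4(1-cos(x)))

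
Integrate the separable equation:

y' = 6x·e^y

Separating variables and integrating:
-e^(-y) = 3x² + C

General solution: y = -ln(C - 3x²)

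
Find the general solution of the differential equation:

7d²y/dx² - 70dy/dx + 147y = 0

Characteristic equation: 7r² - 70r + 147 = 0
Divide by 7: r² - 10r + 21 = 0
Roots: r = 3, 7 (distinct real)
General solution: y = C₁e^(3x) + C₂e^(7x)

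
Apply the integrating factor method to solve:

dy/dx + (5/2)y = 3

Using integrating factor method:

General solution: y = 6/5 + Ce^(-5x/2)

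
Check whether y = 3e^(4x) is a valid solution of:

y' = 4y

Verification:
y = 3e^(4x)
y' = 12e^(4x)
4y = 12e^(4x)
y' = 4y ✓

Yes, it is a solution.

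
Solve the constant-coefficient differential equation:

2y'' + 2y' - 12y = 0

Characteristic equation: 2r² + 2r - 12 = 0
Divide by 2: r² + r - 6 = 0
Roots: r = 2, -3 (distinct real)
General solution: y = C₁e^(2x) + C₂e^(-3x)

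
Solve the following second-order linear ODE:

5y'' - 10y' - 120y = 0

Characteristic equation: 5r² - 10r - 120 = 0
Divide by 5: r² - 2r - 24 = 0
Roots: r = 6, -4 (distinct real)
General solution: y = C₁e^(6x) + C₂e^(-4x)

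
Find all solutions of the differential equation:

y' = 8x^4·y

Separating variables and integrating:
ln|y| = 8x^5/5 + C

General solution: y = Ce^(8x^5/5)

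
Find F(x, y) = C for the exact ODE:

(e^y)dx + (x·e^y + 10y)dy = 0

Verify exactness: ∂M/∂y = ∂N/∂x ✓
Find F(x,y) such that ∂F/∂x = M, ∂F/∂y = N
Solution: x·e^y + 5y² = C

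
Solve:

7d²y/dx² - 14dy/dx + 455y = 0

Characteristic equation: 7r² - 14r + 455 = 0
Divide by 7: r² - 2r + 65 = 0
Roots: r = 1 ± 8i (complex conjugates)
General solution: y = e^x(C₁cos(8x) + C₂sin(8x))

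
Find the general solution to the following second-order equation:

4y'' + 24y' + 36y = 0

Characteristic equation: 4r² + 24r + 36 = 0
Divide by 4: r² + 6r + 9 = 0
Factored: (r + 3)² = 0
Repeated root: r = -3
General solution: y = (C₁ + C₂x)e^(-3x)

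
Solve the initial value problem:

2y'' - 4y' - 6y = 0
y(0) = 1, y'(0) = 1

General solution: y = C₁e^(3x) + C₂e^(-x)
Applying ICs: C₁ = 1/2, C₂ = 1/2
Particular solution: y = (1/2)e^(3x) + (1/2)e^(-x)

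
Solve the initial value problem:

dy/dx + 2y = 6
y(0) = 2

General solution: y = 3 + Ce^(-2x)
Applying y(0) = 2: C = 2 - 3 = -1
Particular solution: y = 3 - e^(-2x)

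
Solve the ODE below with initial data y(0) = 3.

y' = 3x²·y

General solution: y = Ce^(x³)
Applying IC y(0) = 3:
Particular solution: y = 3e^(x³)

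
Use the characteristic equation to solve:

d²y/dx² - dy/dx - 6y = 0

Characteristic equation: r² - r - 6 = 0
Roots: r = 3, -2 (distinct real)
General solution: y = C₁e^(3x) + C₂e^(-2x)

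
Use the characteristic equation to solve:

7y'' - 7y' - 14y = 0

Characteristic equation: 7r² - 7r - 14 = 0
Divide by 7: r² - r - 2 = 0
Roots: r = 2, -1 (distinct real)
General solution: y = C₁e^(2x) + C₂e^(-x)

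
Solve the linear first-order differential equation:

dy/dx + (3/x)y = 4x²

Using integrating factor method:

General solution: y = (2/3)x^3 + Cx^(-3)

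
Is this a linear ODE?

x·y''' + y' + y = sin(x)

Yes. Linear (y and its derivatives appear to the first power only, no products of y terms)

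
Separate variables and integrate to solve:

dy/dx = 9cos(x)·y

Separating variables and integrating:
ln|y| = 9sin(x) + C

General solution: y = Ce^(9sin(x))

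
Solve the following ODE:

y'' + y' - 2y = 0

Characteristic equation: r² + r - 2 = 0
Roots: r = 1, -2 (distinct real)
General solution: y = C₁e^x + C₂e^(-2x)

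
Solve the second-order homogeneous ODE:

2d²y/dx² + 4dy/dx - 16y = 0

Characteristic equation: 2r² + 4r - 16 = 0
Divide by 2: r² + 2r - 8 = 0
Roots: r = 2, -4 (distinct real)
General solution: y = C₁e^(2x) + C₂e^(-4x)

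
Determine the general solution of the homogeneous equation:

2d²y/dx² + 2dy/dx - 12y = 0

Characteristic equation: 2r² + 2r - 12 = 0
Divide by 2: r² + r - 6 = 0
Roots: r = 2, -3 (distinct real)
General solution: y = C₁e^(2x) + C₂e^(-3x)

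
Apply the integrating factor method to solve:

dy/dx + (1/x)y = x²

Using integrating factor method:

General solution: y = (1/4)x^3 + C/x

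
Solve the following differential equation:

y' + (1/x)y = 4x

Using integrating factor method:

General solution: y = (4/3)x^2 + C/x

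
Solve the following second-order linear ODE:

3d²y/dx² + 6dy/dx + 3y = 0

Characteristic equation: 3r² + 6r + 3 = 0
Divide by 3: r² + 2r + 1 = 0
Factored: (r + 1)² = 0
Repeated root: r = -1
General solution: y = (C₁ + C₂x)e^(-x)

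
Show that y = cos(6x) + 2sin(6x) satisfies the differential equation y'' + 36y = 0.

Verification:
y'' = -36cos(6x) - 72sin(6x)
y'' + 36y = 0 ✓

Yes, it is a solution.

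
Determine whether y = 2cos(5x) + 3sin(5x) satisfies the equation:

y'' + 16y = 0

Verification:
y'' = -50cos(5x) - 75sin(5x)
y'' + 16y ≠ 0 (frequency mismatch: got 25 instead of 16)

No, it is not a solution.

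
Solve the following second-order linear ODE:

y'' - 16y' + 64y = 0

Characteristic equation: r² - 16r + 64 = 0
Factored: (r - 8)² = 0
Repeated root: r = 8
General solution: y = (C₁ + C₂x)e^(8x)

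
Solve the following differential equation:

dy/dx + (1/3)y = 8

Using integrating factor method:

General solution: y = 24 + Ce^(-x/3)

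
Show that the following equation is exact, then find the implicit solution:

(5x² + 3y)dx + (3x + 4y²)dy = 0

Verify exactness: ∂M/∂y = ∂N/∂x ✓
Find F(x,y) such that ∂F/∂x = M, ∂F/∂y = N
Solution: 5x³/3 + 3xy + 4y³/3 = C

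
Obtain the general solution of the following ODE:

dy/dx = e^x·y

Separating variables and integrating:
ln|y| = e^x + C

General solution: y = Ce^(e^x)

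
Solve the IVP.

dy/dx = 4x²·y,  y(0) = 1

General solution: y = Ce^(4x³/3)
Applying IC y(0) = 1:
Particular solution: y = e^(4x³/3)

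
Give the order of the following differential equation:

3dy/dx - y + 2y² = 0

The order is 1 (highest derivative is of order 1).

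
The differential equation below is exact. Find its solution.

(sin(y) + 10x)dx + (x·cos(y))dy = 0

Verify exactness: ∂M/∂y = ∂N/∂x ✓
Find F(x,y) such that ∂F/∂x = M, ∂F/∂y = N
Solution: x·sin(y) + 5x² = C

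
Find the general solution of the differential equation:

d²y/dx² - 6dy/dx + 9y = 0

Characteristic equation: r² - 6r + 9 = 0
Factored: (r - 3)² = 0
Repeated root: r = 3
General solution: y = (C₁ + C₂x)e^(3x)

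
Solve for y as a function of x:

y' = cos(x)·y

Separating variables and integrating:
ln|y| = sin(x) + C

General solution: y = Ce^(sin(x))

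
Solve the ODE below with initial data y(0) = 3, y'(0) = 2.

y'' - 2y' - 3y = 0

General solution: y = C₁e^(3x) + C₂e^(-x)
Applying ICs: C₁ = 5/4, C₂ = 7/4
Particular solution: y = (5/4)e^(3x) + (7/4)e^(-x)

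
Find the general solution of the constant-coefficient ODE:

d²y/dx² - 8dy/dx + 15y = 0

Characteristic equation: r² - 8r + 15 = 0
Roots: r = 5, 3 (distinct real)
General solution: y = C₁e^(5x) + C₂e^(3x)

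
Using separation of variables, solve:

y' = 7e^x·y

Separating variables and integrating:
ln|y| = 7e^x + C

General solution: y = Ce^(7e^x)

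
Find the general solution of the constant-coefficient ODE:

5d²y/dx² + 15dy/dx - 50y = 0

Characteristic equation: 5r² + 15r - 50 = 0
Divide by 5: r² + 3r - 10 = 0
Roots: r = 2, -5 (distinct real)
General solution: y = C₁e^(2x) + C₂e^(-5x)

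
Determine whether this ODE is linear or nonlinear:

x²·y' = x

Linear (y and its derivatives appear to the first power only, no products of y terms)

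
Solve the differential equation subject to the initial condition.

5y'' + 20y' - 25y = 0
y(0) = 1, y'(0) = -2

General solution: y = C₁e^x + C₂e^(-5x)
Applying ICs: C₁ = 1/2, C₂ = 1/2
Particular solution: y = (1/2)e^x + (1/2)e^(-5x)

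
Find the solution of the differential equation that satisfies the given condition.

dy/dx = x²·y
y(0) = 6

General solution: y = Ce^(x³/3)
Applying IC y(0) = 6:
Particular solution: y = 6e^(x³/3)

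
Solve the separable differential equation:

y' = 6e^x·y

Separating variables and integrating:
ln|y| = 6e^x + C

General solution: y = Ce^(6e^x)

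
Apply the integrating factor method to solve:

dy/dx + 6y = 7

Using integrating factor method:

General solution: y = 7/6 + Ce^(-6x)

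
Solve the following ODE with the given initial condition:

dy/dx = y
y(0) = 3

General solution: y = Ce^x
Applying IC y(0) = 3:
Particular solution: y = 3e^x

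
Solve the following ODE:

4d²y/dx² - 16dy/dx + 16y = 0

Characteristic equation: 4r² - 16r + 16 = 0
Divide by 4: r² - 4r + 4 = 0
Factored: (r - 2)² = 0
Repeated root: r = 2
General solution: y = (C₁ + C₂x)e^(2x)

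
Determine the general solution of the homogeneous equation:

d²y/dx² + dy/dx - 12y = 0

Characteristic equation: r² + r - 12 = 0
Roots: r = 3, -4 (distinct real)
General solution: y = C₁e^(3x) + C₂e^(-4x)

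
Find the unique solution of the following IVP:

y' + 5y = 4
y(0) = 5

General solution: y = 4/5 + Ce^(-5x)
Applying y(0) = 5: C = 5 - 4/5 = 21/5
Particular solution: y = 4/5 + (21/5)e^(-5x)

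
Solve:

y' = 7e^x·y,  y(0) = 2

General solution: y = Ce^(7e^x)
Applying IC y(0) = 2:
Particular solution: y = 2e^(7(e^x - 1))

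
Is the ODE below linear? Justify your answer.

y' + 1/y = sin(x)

No. Nonlinear (1/y term)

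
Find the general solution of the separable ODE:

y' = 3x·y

Separating variables and integrating:
ln|y| = 3x^2/2 + C

General solution: y = Ce^(3x^2/2)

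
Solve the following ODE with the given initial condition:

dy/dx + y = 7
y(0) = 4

General solution: y = 7 + Ce^(-x)
Applying y(0) = 4: C = 4 - 7 = -3
Particular solution: y = 7 - 3e^(-x)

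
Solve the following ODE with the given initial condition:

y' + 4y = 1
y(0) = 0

General solution: y = 1/4 + Ce^(-4x)
Applying y(0) = 0: C = 0 - 1/4 = -1/4
Particular solution: y = 1/4 - (1/4)e^(-4x)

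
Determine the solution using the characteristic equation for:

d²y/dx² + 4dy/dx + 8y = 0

Characteristic equation: r² + 4r + 8 = 0
Roots: r = -2 ± 2i (complex conjugates)
General solution: y = e^(-2x)(C₁cos(2x) + C₂sin(2x))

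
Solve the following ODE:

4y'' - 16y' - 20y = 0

Characteristic equation: 4r² - 16r - 20 = 0
Divide by 4: r² - 4r - 5 = 0
Roots: r = 5, -1 (distinct real)
General solution: y = C₁e^(5x) + C₂e^(-x)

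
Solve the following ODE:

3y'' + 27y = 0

Characteristic equation: 3r² + 27 = 0
Divide by 3: r² + 9 = 0
Roots: r = ±3i (complex conjugates)
General solution: y = C₁cos(3x) + C₂sin(3x)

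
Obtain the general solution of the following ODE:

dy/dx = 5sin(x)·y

Separating variables and integrating:
ln|y| = -5cos(x) + C

General solution: y = Ce^(-5cos(x))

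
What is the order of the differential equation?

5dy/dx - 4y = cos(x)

The order is 1 (highest derivative is of order 1).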